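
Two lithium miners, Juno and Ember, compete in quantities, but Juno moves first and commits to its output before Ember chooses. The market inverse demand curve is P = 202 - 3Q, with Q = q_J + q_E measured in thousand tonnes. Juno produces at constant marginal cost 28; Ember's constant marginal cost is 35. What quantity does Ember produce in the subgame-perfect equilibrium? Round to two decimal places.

Solve by backward induction. Given q_J, the follower Ember maximises π_E = (202 - 3q_J - 3q_E)q_E - 35q_E.
Setting the follower's marginal profit to zero, 167 - 3q_J - 6q_E = 0, i.e. q_E = (167 - 3q_J)/6.
Juno substitutes q_E(q_J) into its own profit: π_J = q_J(202 - 3q_J - (167 - 3q_J)/2) - 28q_J = (237/2 - (3/2)q_J)q_J - 28q_J.
The leader's first-order condition 181/2 - 3q_J = 0 yields q_J = 181/6.
Then q_E = (167 - 3·(181/6))/6 = 51/4.

12.75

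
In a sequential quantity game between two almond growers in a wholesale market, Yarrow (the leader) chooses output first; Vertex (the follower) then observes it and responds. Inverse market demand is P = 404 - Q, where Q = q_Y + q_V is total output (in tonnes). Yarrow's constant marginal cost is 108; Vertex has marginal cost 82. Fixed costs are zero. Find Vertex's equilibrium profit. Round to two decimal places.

Solve by backward induction. Given q_Y, the follower Vertex maximises π_V = (404 - q_Y - q_V)q_V - 82q_V.
∂π_V/∂q_V = 322 - q_Y - 2q_V = 0 gives the reaction function q_V = (322 - q_Y)/2.
The leader anticipates this reaction. Substituting into P = 404 - Q gives P = 243 - (1/2)q_Y, so π_Y = (243 - (1/2)q_Y)q_Y - 108q_Y.
Leader FOC: 135 - q_Y = 0, so q_Y = 135.
Then q_V = (322 - 135)/2 = 187/2.
Price P = 404 - 457/2 = 351/2.
Vertex's profit: (351/2 - 82)·(187/2) = 8742.2500.

8742.25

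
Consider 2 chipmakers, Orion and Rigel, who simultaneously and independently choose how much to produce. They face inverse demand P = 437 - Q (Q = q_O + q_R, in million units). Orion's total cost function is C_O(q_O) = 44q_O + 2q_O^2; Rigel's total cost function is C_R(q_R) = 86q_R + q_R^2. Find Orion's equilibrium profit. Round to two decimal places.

Orion's profit: π_O = (437 - Q)q_O - (44q_O + 2q_O²). Setting ∂π_O/∂q_O = 0: 393 - 6q_O - (q_R) = 0.
Rigel's first-order condition: 351 - 4q_R - (q_O) = 0.
Rearranging gives the reaction functions q_O = (393 - q_R)/6 and q_R = (351 - q_O)/4.
Solving the pair: q_O = 1221/23, q_R = 1713/23.
Price P = 437 - 127.5652 = 309.4348.
Orion's profit: 309.4348·(1221/23) - 44·(1221/23) - 2(1221/23)² = 8454.6749.

8454.67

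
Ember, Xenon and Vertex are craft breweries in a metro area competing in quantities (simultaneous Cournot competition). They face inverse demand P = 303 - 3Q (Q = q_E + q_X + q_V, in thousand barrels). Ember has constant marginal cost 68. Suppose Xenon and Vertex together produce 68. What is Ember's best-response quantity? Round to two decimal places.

5.17

With rivals' combined output fixed at 68, Ember's profit is π_E = (303 - 3·68 - 3q_E)q_E - (68q_E) = (99 - 3q_E)q_E - (68q_E).
∂π_E/∂q_E = 31 - 6q_E = 0, so q_E = 31/6.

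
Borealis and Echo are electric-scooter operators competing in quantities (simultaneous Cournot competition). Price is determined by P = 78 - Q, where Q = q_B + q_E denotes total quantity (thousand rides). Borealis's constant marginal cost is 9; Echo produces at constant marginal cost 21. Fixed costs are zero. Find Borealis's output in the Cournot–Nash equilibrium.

27

Borealis's profit: π_B = (78 - Q)q_B - (9q_B). Setting ∂π_B/∂q_B = 0: 69 - 2q_B - (q_E) = 0.
Echo's first-order condition: 57 - 2q_E - (q_B) = 0.
Best responses: q_B = (69 - q_E)/2, q_E = (57 - q_B)/2.
Substituting one into the other gives q_B = 27 and q_E = 15.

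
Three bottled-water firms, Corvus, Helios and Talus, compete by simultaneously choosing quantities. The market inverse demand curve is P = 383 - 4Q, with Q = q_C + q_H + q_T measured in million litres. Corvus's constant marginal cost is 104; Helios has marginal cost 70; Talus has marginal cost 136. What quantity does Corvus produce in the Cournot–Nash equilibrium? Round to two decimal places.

Corvus's profit: π_C = (383 - 4Q)q_C - (104q_C). Setting ∂π_C/∂q_C = 0: 279 - 8q_C - 4(q_H + q_T) = 0.
Helios's profit: π_H = (383 - 4Q)q_H - (70q_H). Setting ∂π_H/∂q_H = 0: 313 - 8q_H - 4(q_C + q_T) = 0.
Talus's first-order condition: 247 - 8q_T - 4(q_C + q_H) = 0.
Summing all 3 equations gives 839 − 16Q = 0, hence Q = 839/16.
Back-substituting: q_C = (279 − 839/4)/4 = 277/16, q_H = (313 − 839/4)/4 = 413/16, q_T = (247 − 839/4)/4 = 149/16.

17.31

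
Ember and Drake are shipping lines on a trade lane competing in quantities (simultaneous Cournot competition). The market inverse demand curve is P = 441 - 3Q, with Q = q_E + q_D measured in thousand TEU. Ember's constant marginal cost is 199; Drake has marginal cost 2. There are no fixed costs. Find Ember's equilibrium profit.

Ember's profit: π_E = (441 - 3Q)q_E - (199q_E). Setting ∂π_E/∂q_E = 0: 242 - 6q_E - 3(q_D) = 0.
Drake's first-order condition: 439 - 6q_D - 3(q_E) = 0.
Best responses: q_E = (242 - 3q_D)/6, q_D = (439 - 3q_E)/6.
Substituting one into the other gives q_E = 5 and q_D = 212/3.
Price P = 441 - 3·(227/3) = 214.
Ember's profit: (214 - 199)·5 = 75.

75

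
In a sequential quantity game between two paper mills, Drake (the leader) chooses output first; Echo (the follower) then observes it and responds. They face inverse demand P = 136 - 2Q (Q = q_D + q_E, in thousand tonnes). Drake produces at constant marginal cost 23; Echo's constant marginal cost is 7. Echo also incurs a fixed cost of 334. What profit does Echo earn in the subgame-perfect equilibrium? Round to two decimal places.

The follower Echo best-responds to any q_D: π_E = (136 - 2Q)q_E - 7q_E.
Follower FOC: 129 - 2q_D - 4q_E = 0, so q_E(q_D) = (129 - 2q_D)/4.
The leader anticipates this reaction. Substituting into P = 136 - 2Q gives P = 143/2 - q_D, so π_D = (143/2 - q_D)q_D - 23q_D.
Maximising: ∂π_D/∂q_D = 97/2 - 2q_D = 0, giving q_D = 97/4.
Then q_E = (129 - 2·(97/4))/4 = 161/8.
Price P = 136 - 2·(355/8) = 189/4.
Echo's profit: (189/4 - 7)·(161/8) - 334 = 476.0313.

476.03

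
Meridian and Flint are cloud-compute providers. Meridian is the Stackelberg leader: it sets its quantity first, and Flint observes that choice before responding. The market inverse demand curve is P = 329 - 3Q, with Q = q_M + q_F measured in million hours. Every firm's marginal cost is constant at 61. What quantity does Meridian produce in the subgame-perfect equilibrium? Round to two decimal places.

Solve by backward induction. Given q_M, the follower Flint maximises π_F = (329 - 3q_M - 3q_F)q_F - 61q_F.
Follower FOC: 268 - 3q_M - 6q_F = 0, so q_F(q_M) = (268 - 3q_M)/6.
Meridian substitutes q_F(q_M) into its own profit: π_M = q_M(329 - 3q_M - (268 - 3q_M)/2) - 61q_M = (195 - (3/2)q_M)q_M - 61q_M.
The leader's first-order condition 134 - 3q_M = 0 yields q_M = 134/3.
Then q_F = (268 - 3·(134/3))/6 = 67/3.

44.67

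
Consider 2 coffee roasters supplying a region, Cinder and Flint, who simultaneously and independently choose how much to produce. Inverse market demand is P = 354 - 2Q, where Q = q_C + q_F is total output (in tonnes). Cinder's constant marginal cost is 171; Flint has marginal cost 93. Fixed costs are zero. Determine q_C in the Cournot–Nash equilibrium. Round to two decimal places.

17.50

Cinder's profit: π_C = (354 - 2Q)q_C - (171q_C). Setting ∂π_C/∂q_C = 0: 183 - 4q_C - 2(q_F) = 0.
Flint's profit: π_F = (354 - 2Q)q_F - (93q_F). Setting ∂π_F/∂q_F = 0: 261 - 4q_F - 2(q_C) = 0.
Best responses: q_C = (183 - 2q_F)/4, q_F = (261 - 2q_C)/4.
Substituting one into the other gives q_C = 35/2 and q_F = 113/2.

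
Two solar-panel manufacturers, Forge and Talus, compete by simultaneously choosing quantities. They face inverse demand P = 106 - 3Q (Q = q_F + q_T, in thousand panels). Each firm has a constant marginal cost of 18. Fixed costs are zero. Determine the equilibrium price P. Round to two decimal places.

47.33

A representative firm's profit is π_i = q_i(106 - 3Q) - 18q_i.
Setting ∂π_i/∂q_i = 0 with rivals' quantities fixed: 88 - 6q_i - 3q_j = 0.
With identical firms every q_j equals q_i, so q_j = q_i and 88 = 9q_i, giving q_i = 88/9.
Total output Q = 176/9, so price P = 106 - 3·(176/9) = 142/3.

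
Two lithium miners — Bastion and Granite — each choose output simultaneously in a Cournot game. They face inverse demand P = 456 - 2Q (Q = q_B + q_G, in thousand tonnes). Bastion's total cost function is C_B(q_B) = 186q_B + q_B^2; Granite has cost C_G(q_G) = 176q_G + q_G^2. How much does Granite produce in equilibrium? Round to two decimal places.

Bastion's profit: π_B = (456 - 2Q)q_B - (186q_B + q_B²). Setting ∂π_B/∂q_B = 0: 270 - 6q_B - 2(q_G) = 0.
Granite's first-order condition: 280 - 6q_G - 2(q_B) = 0.
Best responses: q_B = (270 - 2q_G)/6, q_G = (280 - 2q_B)/6.
Substituting one into the other gives q_B = 265/8 and q_G = 285/8.

35.63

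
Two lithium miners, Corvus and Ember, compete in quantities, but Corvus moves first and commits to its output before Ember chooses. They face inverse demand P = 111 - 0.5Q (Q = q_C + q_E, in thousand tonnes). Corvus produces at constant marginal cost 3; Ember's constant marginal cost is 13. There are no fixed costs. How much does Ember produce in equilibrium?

The follower Ember best-responds to any q_C: π_E = (111 - 0.5Q)q_E - 13q_E.
Follower FOC: 98 - (1/2)q_C - q_E = 0, so q_E(q_C) = (98 - (1/2)q_C).
Corvus substitutes q_E(q_C) into its own profit: π_C = q_C(111 - (1/2)q_C - (98 - (1/2)q_C)/2) - 3q_C = (62 - (1/4)q_C)q_C - 3q_C.
The leader's first-order condition 59 - (1/2)q_C = 0 yields q_C = 118.
Then q_E = (98 - (1/2)·118) = 39.

39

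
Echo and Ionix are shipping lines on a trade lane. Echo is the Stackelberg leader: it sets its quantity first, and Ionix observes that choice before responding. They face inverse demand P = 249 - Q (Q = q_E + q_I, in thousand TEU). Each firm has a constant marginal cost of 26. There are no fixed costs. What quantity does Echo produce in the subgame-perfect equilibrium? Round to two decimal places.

111.50

The follower Ionix best-responds to any q_E: π_I = (249 - Q)q_I - 26q_I.
∂π_I/∂q_I = 223 - q_E - 2q_I = 0 gives the reaction function q_I = (223 - q_E)/2.
The leader anticipates this reaction. Substituting into P = 249 - Q gives P = 275/2 - (1/2)q_E, so π_E = (275/2 - (1/2)q_E)q_E - 26q_E.
Leader FOC: 223/2 - q_E = 0, so q_E = 223/2.
Then q_I = (223 - 223/2)/2 = 223/4.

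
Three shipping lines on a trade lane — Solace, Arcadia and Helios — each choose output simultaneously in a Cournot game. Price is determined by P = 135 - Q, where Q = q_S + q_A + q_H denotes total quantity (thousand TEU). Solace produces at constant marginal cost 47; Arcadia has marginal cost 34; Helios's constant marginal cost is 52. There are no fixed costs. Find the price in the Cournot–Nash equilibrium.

67

Solace's profit: π_S = (135 - Q)q_S - (47q_S). Setting ∂π_S/∂q_S = 0: 88 - 2q_S - (q_A + q_H) = 0.
Arcadia's first-order condition: 101 - 2q_A - (q_S + q_H) = 0.
Helios's first-order condition: 83 - 2q_H - (q_S + q_A) = 0.
Adding the 3 first-order conditions: 272 − 4Q = 0, so Q = 68.
Back-substituting: q_S = (88 − 68) = 20, q_A = (101 − 68) = 33, q_H = (83 − 68) = 15.
Total output Q = 68, so price P = 135 - 68 = 67.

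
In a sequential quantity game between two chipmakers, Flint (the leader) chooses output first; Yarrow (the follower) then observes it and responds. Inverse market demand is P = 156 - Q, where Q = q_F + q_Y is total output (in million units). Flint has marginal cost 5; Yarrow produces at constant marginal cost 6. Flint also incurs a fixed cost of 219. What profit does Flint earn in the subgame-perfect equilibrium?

2669

Solve by backward induction. Given q_F, the follower Yarrow maximises π_Y = (156 - q_F - q_Y)q_Y - 6q_Y.
Setting the follower's marginal profit to zero, 150 - q_F - 2q_Y = 0, i.e. q_Y = (150 - q_F)/2.
Flint substitutes q_Y(q_F) into its own profit: π_F = q_F(156 - q_F - (150 - q_F)/2) - 5q_F = (81 - (1/2)q_F)q_F - 5q_F.
Leader FOC: 76 - q_F = 0, so q_F = 76.
Then q_Y = (150 - 76)/2 = 37.
Price P = 156 - 113 = 43.
Flint's profit: (43 - 5)·76 - 219 = 2669.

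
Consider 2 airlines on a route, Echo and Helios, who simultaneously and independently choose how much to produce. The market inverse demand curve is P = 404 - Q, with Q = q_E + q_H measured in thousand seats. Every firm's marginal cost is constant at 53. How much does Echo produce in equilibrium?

A representative firm's profit is π_i = q_i(404 - Q) - 53q_i.
Setting ∂π_i/∂q_i = 0 with rivals' quantities fixed: 351 - 2q_i - q_j = 0.
With identical firms every q_j equals q_i, so q_j = q_i and 351 = 3q_i, giving q_i = 117.

117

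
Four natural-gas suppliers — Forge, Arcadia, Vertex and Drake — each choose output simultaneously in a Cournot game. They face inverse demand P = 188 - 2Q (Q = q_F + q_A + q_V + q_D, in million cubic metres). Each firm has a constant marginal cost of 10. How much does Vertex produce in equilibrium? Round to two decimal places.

17.80

A representative firm's profit is π_i = q_i(188 - 2Q) - 10q_i.
Setting ∂π_i/∂q_i = 0 with rivals' quantities fixed: 178 - 4q_i - 2·Σ_{j≠i} q_j = 0.
By symmetry each firm produces the same amount; substituting Σ_{j≠i} q_j = 3q_i yields q_i = 178/10 = 89/5.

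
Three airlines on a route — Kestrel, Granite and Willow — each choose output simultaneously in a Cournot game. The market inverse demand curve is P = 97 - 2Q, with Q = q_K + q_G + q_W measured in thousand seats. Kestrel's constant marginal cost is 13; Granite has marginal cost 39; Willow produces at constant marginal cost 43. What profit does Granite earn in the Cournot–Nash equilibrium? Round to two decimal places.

40.50

Kestrel's profit: π_K = (97 - 2Q)q_K - (13q_K). Setting ∂π_K/∂q_K = 0: 84 - 4q_K - 2(q_G + q_W) = 0.
Granite's first-order condition: 58 - 4q_G - 2(q_K + q_W) = 0.
Willow's profit: π_W = (97 - 2Q)q_W - (43q_W). Setting ∂π_W/∂q_W = 0: 54 - 4q_W - 2(q_K + q_G) = 0.
Summing all 3 equations gives 196 − 8Q = 0, hence Q = 49/2.
Back-substituting: q_K = (84 − 49)/2 = 35/2, q_G = (58 − 49)/2 = 9/2, q_W = (54 − 49)/2 = 5/2.
Price P = 97 - 2·(49/2) = 48.
Granite's profit: (48 - 39)·(9/2) = 81/2.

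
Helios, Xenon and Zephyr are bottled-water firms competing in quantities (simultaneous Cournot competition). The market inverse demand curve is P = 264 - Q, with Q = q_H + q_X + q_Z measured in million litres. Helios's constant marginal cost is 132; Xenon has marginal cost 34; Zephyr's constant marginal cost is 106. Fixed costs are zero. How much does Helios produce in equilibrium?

2

Helios's profit: π_H = (264 - Q)q_H - (132q_H). Setting ∂π_H/∂q_H = 0: 132 - 2q_H - (q_X + q_Z) = 0.
Xenon's profit: π_X = (264 - Q)q_X - (34q_X). Setting ∂π_X/∂q_X = 0: 230 - 2q_X - (q_H + q_Z) = 0.
Zephyr's profit: π_Z = (264 - Q)q_Z - (106q_Z). Setting ∂π_Z/∂q_Z = 0: 158 - 2q_Z - (q_H + q_X) = 0.
Adding the 3 conditions: 520 − 2Q − 2Q = 0, i.e. Q = 130.
Back-substituting: q_H = (132 − 130) = 2, q_X = (230 − 130) = 100, q_Z = (158 − 130) = 28.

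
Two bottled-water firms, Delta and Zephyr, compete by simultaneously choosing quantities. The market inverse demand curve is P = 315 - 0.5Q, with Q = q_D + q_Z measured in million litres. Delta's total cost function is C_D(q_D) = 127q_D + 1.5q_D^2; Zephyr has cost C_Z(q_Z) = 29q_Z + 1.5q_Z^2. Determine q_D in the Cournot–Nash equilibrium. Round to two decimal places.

Delta's profit: π_D = (315 - 0.5Q)q_D - (127q_D + (3/2)q_D²). Setting ∂π_D/∂q_D = 0: 188 - 4q_D - (1/2)(q_Z) = 0.
Zephyr's profit: π_Z = (315 - 0.5Q)q_Z - (29q_Z + (3/2)q_Z²). Setting ∂π_Z/∂q_Z = 0: 286 - 4q_Z - (1/2)(q_D) = 0.
So q_D = (188 - (1/2)q_Z)/4 and q_Z = (286 - (1/2)q_D)/4.
Substituting one into the other gives q_D = 116/3 and q_Z = 200/3.

38.67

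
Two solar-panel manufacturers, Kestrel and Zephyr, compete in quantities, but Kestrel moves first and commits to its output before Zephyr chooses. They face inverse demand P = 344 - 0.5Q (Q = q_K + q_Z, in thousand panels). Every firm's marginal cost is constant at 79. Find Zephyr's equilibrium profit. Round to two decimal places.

Solve by backward induction. Given q_K, the follower Zephyr maximises π_Z = (344 - (1/2)q_K - (1/2)q_Z)q_Z - 79q_Z.
∂π_Z/∂q_Z = 265 - (1/2)q_K - q_Z = 0 gives the reaction function q_Z = (265 - (1/2)q_K).
The leader anticipates this reaction. Substituting into P = 344 - 0.5Q gives P = 423/2 - (1/4)q_K, so π_K = (423/2 - (1/4)q_K)q_K - 79q_K.
Leader FOC: 265/2 - (1/2)q_K = 0, so q_K = 265.
Then q_Z = (265 - (1/2)·265) = 265/2.
Price P = 344 - (1/2)·(795/2) = 581/4.
Zephyr's profit: (581/4 - 79)·(265/2) = 8778.1250.

8778.13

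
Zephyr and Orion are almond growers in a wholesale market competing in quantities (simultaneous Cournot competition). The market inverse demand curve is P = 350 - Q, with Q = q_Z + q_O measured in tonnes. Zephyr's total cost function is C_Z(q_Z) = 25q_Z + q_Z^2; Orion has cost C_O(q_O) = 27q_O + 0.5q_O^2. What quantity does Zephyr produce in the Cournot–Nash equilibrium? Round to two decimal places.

Zephyr's profit: π_Z = (350 - Q)q_Z - (25q_Z + q_Z²). Setting ∂π_Z/∂q_Z = 0: 325 - 4q_Z - (q_O) = 0.
Orion's profit: π_O = (350 - Q)q_O - (27q_O + (1/2)q_O²). Setting ∂π_O/∂q_O = 0: 323 - 3q_O - (q_Z) = 0.
Rearranging gives the reaction functions q_Z = (325 - q_O)/4 and q_O = (323 - q_Z)/3.
Substituting one into the other gives q_Z = 652/11 and q_O = 967/11.

59.27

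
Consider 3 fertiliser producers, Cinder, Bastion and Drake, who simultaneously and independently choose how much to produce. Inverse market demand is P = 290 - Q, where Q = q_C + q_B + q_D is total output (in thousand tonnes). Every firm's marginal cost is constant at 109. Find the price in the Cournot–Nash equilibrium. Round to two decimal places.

154.25

Each firm earns π_i = (290 - Q)q_i - 109q_i.
First-order condition (treating rivals' output as given): 181 - 2q_i - Σ_{j≠i} q_j = 0.
With identical firms every q_j equals q_i, so Σ_{j≠i} q_j = 2q_i and 181 = 4q_i, giving q_i = 181/4.
Total output Q = 543/4, so price P = 290 - 543/4 = 617/4.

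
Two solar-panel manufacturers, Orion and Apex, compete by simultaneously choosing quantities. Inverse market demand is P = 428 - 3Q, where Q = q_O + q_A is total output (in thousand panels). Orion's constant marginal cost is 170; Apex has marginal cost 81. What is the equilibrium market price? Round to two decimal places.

Orion's profit: π_O = (428 - 3Q)q_O - (170q_O). Setting ∂π_O/∂q_O = 0: 258 - 6q_O - 3(q_A) = 0.
Apex's profit: π_A = (428 - 3Q)q_A - (81q_A). Setting ∂π_A/∂q_A = 0: 347 - 6q_A - 3(q_O) = 0.
Best responses: q_O = (258 - 3q_A)/6, q_A = (347 - 3q_O)/6.
Solving the pair: q_O = 169/9, q_A = 436/9.
Total output Q = 605/9, so price P = 428 - 3·(605/9) = 679/3.

226.33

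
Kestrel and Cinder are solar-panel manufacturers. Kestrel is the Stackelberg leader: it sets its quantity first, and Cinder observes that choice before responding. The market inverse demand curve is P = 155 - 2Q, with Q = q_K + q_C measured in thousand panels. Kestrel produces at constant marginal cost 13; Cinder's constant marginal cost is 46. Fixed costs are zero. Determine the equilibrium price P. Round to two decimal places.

Solve by backward induction. Given q_K, the follower Cinder maximises π_C = (155 - 2q_K - 2q_C)q_C - 46q_C.
Setting the follower's marginal profit to zero, 109 - 2q_K - 4q_C = 0, i.e. q_C = (109 - 2q_K)/4.
Kestrel substitutes q_C(q_K) into its own profit: π_K = q_K(155 - 2q_K - (109 - 2q_K)/2) - 13q_K = (201/2 - q_K)q_K - 13q_K.
Leader FOC: 175/2 - 2q_K = 0, so q_K = 175/4.
Then q_C = (109 - 2·(175/4))/4 = 43/8.
Total output Q = 393/8, so price P = 155 - 2·(393/8) = 227/4.

56.75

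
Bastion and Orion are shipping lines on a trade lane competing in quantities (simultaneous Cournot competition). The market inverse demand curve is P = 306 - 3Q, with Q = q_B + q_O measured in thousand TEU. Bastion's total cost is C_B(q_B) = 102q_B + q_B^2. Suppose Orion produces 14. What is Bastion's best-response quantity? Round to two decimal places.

20.25

With the rival's output fixed at 14, Bastion's profit is π_B = (306 - 3·14 - 3q_B)q_B - (102q_B + q_B²) = (264 - 3q_B)q_B - (102q_B + q_B²).
∂π_B/∂q_B = 162 - 8q_B = 0, so q_B = 81/4.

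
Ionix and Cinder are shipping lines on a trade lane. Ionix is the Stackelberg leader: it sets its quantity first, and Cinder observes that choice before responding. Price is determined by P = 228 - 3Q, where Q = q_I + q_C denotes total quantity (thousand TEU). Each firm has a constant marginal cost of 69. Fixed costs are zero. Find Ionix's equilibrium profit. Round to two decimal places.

The follower Cinder best-responds to any q_I: π_C = (228 - 3Q)q_C - 69q_C.
Follower FOC: 159 - 3q_I - 6q_C = 0, so q_C(q_I) = (159 - 3q_I)/6.
Ionix substitutes q_C(q_I) into its own profit: π_I = q_I(228 - 3q_I - (159 - 3q_I)/2) - 69q_I = (297/2 - (3/2)q_I)q_I - 69q_I.
The leader's first-order condition 159/2 - 3q_I = 0 yields q_I = 53/2.
Then q_C = (159 - 3·(53/2))/6 = 53/4.
Price P = 228 - 3·(159/4) = 435/4.
Ionix's profit: (435/4 - 69)·(53/2) = 1053.3750.

1053.38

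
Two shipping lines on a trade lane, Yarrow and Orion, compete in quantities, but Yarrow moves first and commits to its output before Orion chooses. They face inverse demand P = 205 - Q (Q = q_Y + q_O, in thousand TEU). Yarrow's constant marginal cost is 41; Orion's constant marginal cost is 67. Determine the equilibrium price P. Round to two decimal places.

Solve by backward induction. Given q_Y, the follower Orion maximises π_O = (205 - q_Y - q_O)q_O - 67q_O.
Setting the follower's marginal profit to zero, 138 - q_Y - 2q_O = 0, i.e. q_O = (138 - q_Y)/2.
The leader anticipates this reaction. Substituting into P = 205 - Q gives P = 136 - (1/2)q_Y, so π_Y = (136 - (1/2)q_Y)q_Y - 41q_Y.
Leader FOC: 95 - q_Y = 0, so q_Y = 95.
Then q_O = (138 - 95)/2 = 43/2.
Total output Q = 233/2, so price P = 205 - 233/2 = 177/2.

88.50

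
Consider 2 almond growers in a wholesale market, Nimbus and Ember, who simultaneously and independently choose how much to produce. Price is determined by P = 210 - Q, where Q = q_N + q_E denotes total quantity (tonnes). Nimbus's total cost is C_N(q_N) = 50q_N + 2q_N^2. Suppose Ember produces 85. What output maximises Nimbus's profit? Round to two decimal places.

12.50

With the rival's output fixed at 85, Nimbus's profit is π_N = (210 - 85 - q_N)q_N - (50q_N + 2q_N²) = (125 - q_N)q_N - (50q_N + 2q_N²).
∂π_N/∂q_N = 75 - 6q_N = 0, so q_N = 25/2.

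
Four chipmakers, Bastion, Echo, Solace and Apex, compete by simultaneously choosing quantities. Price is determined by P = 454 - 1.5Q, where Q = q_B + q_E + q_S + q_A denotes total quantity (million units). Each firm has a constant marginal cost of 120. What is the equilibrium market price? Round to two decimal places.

A representative firm's profit is π_i = q_i(454 - 1.5Q) - 120q_i.
Setting ∂π_i/∂q_i = 0 with rivals' quantities fixed: 334 - 3q_i - (3/2)·Σ_{j≠i} q_j = 0.
With identical firms every q_j equals q_i, so Σ_{j≠i} q_j = 3q_i and 334 = (15/2)q_i, giving q_i = 668/15.
Total output Q = 178.1333, so price P = 454 - (3/2)·178.1333 = 934/5.

186.80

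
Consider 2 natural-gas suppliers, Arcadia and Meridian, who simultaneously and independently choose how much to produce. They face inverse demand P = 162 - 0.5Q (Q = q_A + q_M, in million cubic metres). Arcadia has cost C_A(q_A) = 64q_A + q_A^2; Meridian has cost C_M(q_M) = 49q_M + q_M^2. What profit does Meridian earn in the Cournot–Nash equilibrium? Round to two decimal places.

Arcadia's profit: π_A = (162 - 0.5Q)q_A - (64q_A + q_A²). Setting ∂π_A/∂q_A = 0: 98 - 3q_A - (1/2)(q_M) = 0.
Meridian's profit: π_M = (162 - 0.5Q)q_M - (49q_M + q_M²). Setting ∂π_M/∂q_M = 0: 113 - 3q_M - (1/2)(q_A) = 0.
So q_A = (98 - (1/2)q_M)/3 and q_M = (113 - (1/2)q_A)/3.
Solving the pair: q_A = 190/7, q_M = 232/7.
Price P = 162 - (1/2)·(422/7) = 923/7.
Meridian's profit: (923/7)·(232/7) - 49·(232/7) - (232/7)² = 1647.6735.

1647.67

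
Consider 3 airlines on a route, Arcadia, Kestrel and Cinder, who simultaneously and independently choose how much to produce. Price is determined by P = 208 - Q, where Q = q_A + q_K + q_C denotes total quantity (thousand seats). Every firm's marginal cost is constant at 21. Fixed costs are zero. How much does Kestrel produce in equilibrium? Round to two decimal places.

A representative firm's profit is π_i = q_i(208 - Q) - 21q_i.
First-order condition (treating rivals' output as given): 187 - 2q_i - Σ_{j≠i} q_j = 0.
With identical firms every q_j equals q_i, so Σ_{j≠i} q_j = 2q_i and 187 = 4q_i, giving q_i = 187/4.

46.75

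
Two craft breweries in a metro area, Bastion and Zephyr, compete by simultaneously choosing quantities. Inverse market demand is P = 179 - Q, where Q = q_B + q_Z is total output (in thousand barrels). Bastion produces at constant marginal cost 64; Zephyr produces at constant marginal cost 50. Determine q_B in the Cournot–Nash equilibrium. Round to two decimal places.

33.67

Bastion's profit: π_B = (179 - Q)q_B - (64q_B). Setting ∂π_B/∂q_B = 0: 115 - 2q_B - (q_Z) = 0.
Zephyr's profit: π_Z = (179 - Q)q_Z - (50q_Z). Setting ∂π_Z/∂q_Z = 0: 129 - 2q_Z - (q_B) = 0.
Best responses: q_B = (115 - q_Z)/2, q_Z = (129 - q_B)/2.
Substituting one into the other gives q_B = 101/3 and q_Z = 143/3.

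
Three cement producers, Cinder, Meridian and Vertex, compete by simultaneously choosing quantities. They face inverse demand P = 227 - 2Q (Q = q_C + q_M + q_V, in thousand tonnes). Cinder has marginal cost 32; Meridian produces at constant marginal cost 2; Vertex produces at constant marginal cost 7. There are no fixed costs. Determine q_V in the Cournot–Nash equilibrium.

Cinder's profit: π_C = (227 - 2Q)q_C - (32q_C). Setting ∂π_C/∂q_C = 0: 195 - 4q_C - 2(q_M + q_V) = 0.
Meridian's first-order condition: 225 - 4q_M - 2(q_C + q_V) = 0.
Vertex's first-order condition: 220 - 4q_V - 2(q_C + q_M) = 0.
Summing all 3 equations gives 640 − 8Q = 0, hence Q = 80.
Back-substituting: q_C = (195 − 160)/2 = 35/2, q_M = (225 − 160)/2 = 65/2, q_V = (220 − 160)/2 = 30.

30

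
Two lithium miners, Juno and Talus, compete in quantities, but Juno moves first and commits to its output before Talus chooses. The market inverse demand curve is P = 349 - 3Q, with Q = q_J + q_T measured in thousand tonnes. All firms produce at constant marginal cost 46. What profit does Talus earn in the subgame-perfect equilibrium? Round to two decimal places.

Solve by backward induction. Given q_J, the follower Talus maximises π_T = (349 - 3q_J - 3q_T)q_T - 46q_T.
Follower FOC: 303 - 3q_J - 6q_T = 0, so q_T(q_J) = (303 - 3q_J)/6.
The leader anticipates this reaction. Substituting into P = 349 - 3Q gives P = 395/2 - (3/2)q_J, so π_J = (395/2 - (3/2)q_J)q_J - 46q_J.
The leader's first-order condition 303/2 - 3q_J = 0 yields q_J = 101/2.
Then q_T = (303 - 3·(101/2))/6 = 101/4.
Price P = 349 - 3·(303/4) = 487/4.
Talus's profit: (487/4 - 46)·(101/4) = 1912.6875.

1912.69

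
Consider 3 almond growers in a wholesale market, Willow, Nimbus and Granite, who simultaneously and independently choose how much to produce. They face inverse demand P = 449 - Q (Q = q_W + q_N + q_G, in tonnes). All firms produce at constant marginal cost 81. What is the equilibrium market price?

173

A representative firm's profit is π_i = q_i(449 - Q) - 81q_i.
First-order condition (treating rivals' output as given): 368 - 2q_i - Σ_{j≠i} q_j = 0.
By symmetry each firm produces the same amount; substituting Σ_{j≠i} q_j = 2q_i yields q_i = 368/4 = 92.
Total output Q = 276, so price P = 449 - 276 = 173.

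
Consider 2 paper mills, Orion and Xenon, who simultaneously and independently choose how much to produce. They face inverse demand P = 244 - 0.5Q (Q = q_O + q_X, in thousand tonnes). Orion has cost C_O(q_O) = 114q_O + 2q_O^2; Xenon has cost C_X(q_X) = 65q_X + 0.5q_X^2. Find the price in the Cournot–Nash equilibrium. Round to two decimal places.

192.69

Orion's profit: π_O = (244 - 0.5Q)q_O - (114q_O + 2q_O²). Setting ∂π_O/∂q_O = 0: 130 - 5q_O - (1/2)(q_X) = 0.
Xenon's profit: π_X = (244 - 0.5Q)q_X - (65q_X + (1/2)q_X²). Setting ∂π_X/∂q_X = 0: 179 - 2q_X - (1/2)(q_O) = 0.
Best responses: q_O = (130 - (1/2)q_X)/5, q_X = (179 - (1/2)q_O)/2.
Solving the pair: q_O = 682/39, q_X = 85.1282.
Total output Q = 1334/13, so price P = 244 - (1/2)·(1334/13) = 192.6923.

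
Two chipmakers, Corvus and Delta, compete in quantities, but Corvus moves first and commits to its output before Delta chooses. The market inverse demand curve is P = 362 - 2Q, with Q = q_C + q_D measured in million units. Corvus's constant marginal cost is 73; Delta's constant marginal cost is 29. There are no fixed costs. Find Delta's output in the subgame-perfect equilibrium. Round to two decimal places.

Solve by backward induction. Given q_C, the follower Delta maximises π_D = (362 - 2q_C - 2q_D)q_D - 29q_D.
Setting the follower's marginal profit to zero, 333 - 2q_C - 4q_D = 0, i.e. q_D = (333 - 2q_C)/4.
Corvus substitutes q_D(q_C) into its own profit: π_C = q_C(362 - 2q_C - (333 - 2q_C)/2) - 73q_C = (391/2 - q_C)q_C - 73q_C.
The leader's first-order condition 245/2 - 2q_C = 0 yields q_C = 245/4.
Then q_D = (333 - 2·(245/4))/4 = 421/8.

52.63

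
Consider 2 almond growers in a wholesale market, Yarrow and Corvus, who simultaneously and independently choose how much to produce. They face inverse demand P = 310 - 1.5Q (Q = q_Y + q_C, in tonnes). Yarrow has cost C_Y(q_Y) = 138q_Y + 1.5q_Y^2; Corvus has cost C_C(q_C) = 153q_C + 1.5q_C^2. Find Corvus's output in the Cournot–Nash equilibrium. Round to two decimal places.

Yarrow's profit: π_Y = (310 - 1.5Q)q_Y - (138q_Y + (3/2)q_Y²). Setting ∂π_Y/∂q_Y = 0: 172 - 6q_Y - (3/2)(q_C) = 0.
Corvus's first-order condition: 157 - 6q_C - (3/2)(q_Y) = 0.
So q_Y = (172 - (3/2)q_C)/6 and q_C = (157 - (3/2)q_Y)/6.
Solving the pair: q_Y = 118/5, q_C = 304/15.

20.27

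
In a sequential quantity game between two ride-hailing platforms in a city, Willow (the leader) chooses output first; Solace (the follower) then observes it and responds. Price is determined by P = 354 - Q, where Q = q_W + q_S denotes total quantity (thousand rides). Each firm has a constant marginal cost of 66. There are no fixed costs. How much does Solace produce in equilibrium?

The follower Solace best-responds to any q_W: π_S = (354 - Q)q_S - 66q_S.
Setting the follower's marginal profit to zero, 288 - q_W - 2q_S = 0, i.e. q_S = (288 - q_W)/2.
The leader anticipates this reaction. Substituting into P = 354 - Q gives P = 210 - (1/2)q_W, so π_W = (210 - (1/2)q_W)q_W - 66q_W.
Leader FOC: 144 - q_W = 0, so q_W = 144.
Then q_S = (288 - 144)/2 = 72.

72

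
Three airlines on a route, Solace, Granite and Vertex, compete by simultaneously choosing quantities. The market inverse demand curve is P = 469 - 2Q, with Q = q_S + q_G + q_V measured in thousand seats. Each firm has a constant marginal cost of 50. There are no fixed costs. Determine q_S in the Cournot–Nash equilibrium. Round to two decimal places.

A representative firm's profit is π_i = q_i(469 - 2Q) - 50q_i.
Setting ∂π_i/∂q_i = 0 with rivals' quantities fixed: 419 - 4q_i - 2·Σ_{j≠i} q_j = 0.
By symmetry each firm produces the same amount; substituting Σ_{j≠i} q_j = 2q_i yields q_i = 419/8.

52.38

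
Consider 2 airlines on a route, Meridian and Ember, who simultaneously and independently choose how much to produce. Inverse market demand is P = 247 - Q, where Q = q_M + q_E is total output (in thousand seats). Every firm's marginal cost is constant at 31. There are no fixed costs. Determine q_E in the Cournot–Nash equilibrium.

A representative firm's profit is π_i = q_i(247 - Q) - 31q_i.
Setting ∂π_i/∂q_i = 0 with rivals' quantities fixed: 216 - 2q_i - q_j = 0.
By symmetry each firm produces the same amount; substituting q_j = q_i yields q_i = 216/3 = 72.

72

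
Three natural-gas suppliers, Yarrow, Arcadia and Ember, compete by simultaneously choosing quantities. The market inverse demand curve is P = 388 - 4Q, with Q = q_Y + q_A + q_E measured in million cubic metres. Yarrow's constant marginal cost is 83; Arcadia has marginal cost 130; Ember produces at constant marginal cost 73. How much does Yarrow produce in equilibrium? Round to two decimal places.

21.38

Yarrow's profit: π_Y = (388 - 4Q)q_Y - (83q_Y). Setting ∂π_Y/∂q_Y = 0: 305 - 8q_Y - 4(q_A + q_E) = 0.
Arcadia's profit: π_A = (388 - 4Q)q_A - (130q_A). Setting ∂π_A/∂q_A = 0: 258 - 8q_A - 4(q_Y + q_E) = 0.
Ember's profit: π_E = (388 - 4Q)q_E - (73q_E). Setting ∂π_E/∂q_E = 0: 315 - 8q_E - 4(q_Y + q_A) = 0.
Adding the 3 conditions: 878 − 8Q − 8Q = 0, i.e. Q = 439/8.
Back-substituting: q_Y = (305 − 439/2)/4 = 171/8, q_A = (258 − 439/2)/4 = 77/8, q_E = (315 − 439/2)/4 = 191/8.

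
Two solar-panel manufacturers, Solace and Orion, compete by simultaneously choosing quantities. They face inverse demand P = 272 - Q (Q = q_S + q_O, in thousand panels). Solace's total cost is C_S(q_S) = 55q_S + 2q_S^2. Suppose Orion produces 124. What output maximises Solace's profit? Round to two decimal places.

15.50

With the rival's output fixed at 124, Solace's profit is π_S = (272 - 124 - q_S)q_S - (55q_S + 2q_S²) = (148 - q_S)q_S - (55q_S + 2q_S²).
∂π_S/∂q_S = 93 - 6q_S = 0, so q_S = 31/2.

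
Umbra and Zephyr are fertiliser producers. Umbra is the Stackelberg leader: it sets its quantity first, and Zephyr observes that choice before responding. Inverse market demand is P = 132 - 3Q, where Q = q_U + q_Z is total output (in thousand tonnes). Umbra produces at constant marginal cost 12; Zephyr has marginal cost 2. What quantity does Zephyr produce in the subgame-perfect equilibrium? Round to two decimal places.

12.50

Solve by backward induction. Given q_U, the follower Zephyr maximises π_Z = (132 - 3q_U - 3q_Z)q_Z - 2q_Z.
∂π_Z/∂q_Z = 130 - 3q_U - 6q_Z = 0 gives the reaction function q_Z = (130 - 3q_U)/6.
The leader anticipates this reaction. Substituting into P = 132 - 3Q gives P = 67 - (3/2)q_U, so π_U = (67 - (3/2)q_U)q_U - 12q_U.
Maximising: ∂π_U/∂q_U = 55 - 3q_U = 0, giving q_U = 55/3.
Then q_Z = (130 - 3·(55/3))/6 = 25/2.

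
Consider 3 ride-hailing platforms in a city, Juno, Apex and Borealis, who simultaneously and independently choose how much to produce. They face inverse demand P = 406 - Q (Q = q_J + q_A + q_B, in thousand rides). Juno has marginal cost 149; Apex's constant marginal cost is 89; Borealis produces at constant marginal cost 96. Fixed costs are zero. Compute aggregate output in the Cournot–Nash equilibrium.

221

Juno's profit: π_J = (406 - Q)q_J - (149q_J). Setting ∂π_J/∂q_J = 0: 257 - 2q_J - (q_A + q_B) = 0.
Apex's profit: π_A = (406 - Q)q_A - (89q_A). Setting ∂π_A/∂q_A = 0: 317 - 2q_A - (q_J + q_B) = 0.
Borealis's profit: π_B = (406 - Q)q_B - (96q_B). Setting ∂π_B/∂q_B = 0: 310 - 2q_B - (q_J + q_A) = 0.
Summing all 3 equations gives 884 − 4Q = 0, hence Q = 221.
Back-substituting: q_J = (257 − 221) = 36, q_A = (317 − 221) = 96, q_B = (310 − 221) = 89.
Total output Q = 36 + 96 + 89 = 221.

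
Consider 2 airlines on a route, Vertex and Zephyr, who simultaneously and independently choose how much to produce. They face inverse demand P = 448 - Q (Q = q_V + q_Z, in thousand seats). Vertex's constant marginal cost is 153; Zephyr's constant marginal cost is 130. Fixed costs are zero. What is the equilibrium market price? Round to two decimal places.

Vertex's profit: π_V = (448 - Q)q_V - (153q_V). Setting ∂π_V/∂q_V = 0: 295 - 2q_V - (q_Z) = 0.
Zephyr's profit: π_Z = (448 - Q)q_Z - (130q_Z). Setting ∂π_Z/∂q_Z = 0: 318 - 2q_Z - (q_V) = 0.
Best responses: q_V = (295 - q_Z)/2, q_Z = (318 - q_V)/2.
Solving the pair: q_V = 272/3, q_Z = 341/3.
Total output Q = 613/3, so price P = 448 - 613/3 = 731/3.

243.67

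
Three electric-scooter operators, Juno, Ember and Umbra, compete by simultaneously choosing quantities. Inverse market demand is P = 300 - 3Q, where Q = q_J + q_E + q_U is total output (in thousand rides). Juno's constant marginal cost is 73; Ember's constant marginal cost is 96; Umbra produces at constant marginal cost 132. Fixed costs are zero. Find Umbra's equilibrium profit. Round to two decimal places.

Juno's profit: π_J = (300 - 3Q)q_J - (73q_J). Setting ∂π_J/∂q_J = 0: 227 - 6q_J - 3(q_E + q_U) = 0.
Ember's first-order condition: 204 - 6q_E - 3(q_J + q_U) = 0.
Umbra's first-order condition: 168 - 6q_U - 3(q_J + q_E) = 0.
Adding the 3 first-order conditions: 599 − 12Q = 0, so Q = 599/12.
Back-substituting: q_J = (227 − 599/4)/3 = 103/4, q_E = (204 − 599/4)/3 = 217/12, q_U = (168 − 599/4)/3 = 73/12.
Price P = 300 - 3·(599/12) = 601/4.
Umbra's profit: (601/4 - 132)·(73/12) = 111.0208.

111.02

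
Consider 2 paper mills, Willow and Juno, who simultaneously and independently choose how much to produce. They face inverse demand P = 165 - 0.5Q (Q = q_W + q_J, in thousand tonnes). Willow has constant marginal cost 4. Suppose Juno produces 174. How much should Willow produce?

74

With the rival's output fixed at 174, Willow's profit is π_W = (165 - (1/2)·174 - (1/2)q_W)q_W - (4q_W) = (78 - (1/2)q_W)q_W - (4q_W).
∂π_W/∂q_W = 74 - q_W = 0, so q_W = 74.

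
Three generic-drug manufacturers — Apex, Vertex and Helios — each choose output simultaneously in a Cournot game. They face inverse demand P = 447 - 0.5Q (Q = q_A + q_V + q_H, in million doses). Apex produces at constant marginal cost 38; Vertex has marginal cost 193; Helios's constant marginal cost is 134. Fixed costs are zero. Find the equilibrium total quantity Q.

488

Apex's profit: π_A = (447 - 0.5Q)q_A - (38q_A). Setting ∂π_A/∂q_A = 0: 409 - q_A - (1/2)(q_V + q_H) = 0.
Vertex's first-order condition: 254 - q_V - (1/2)(q_A + q_H) = 0.
Helios's first-order condition: 313 - q_H - (1/2)(q_A + q_V) = 0.
Adding the 3 first-order conditions: 976 − 2Q = 0, so Q = 488.
Back-substituting: q_A = (409 − 244)/(1/2) = 330, q_V = (254 − 244)/(1/2) = 20, q_H = (313 − 244)/(1/2) = 138.
Total output Q = 330 + 20 + 138 = 488.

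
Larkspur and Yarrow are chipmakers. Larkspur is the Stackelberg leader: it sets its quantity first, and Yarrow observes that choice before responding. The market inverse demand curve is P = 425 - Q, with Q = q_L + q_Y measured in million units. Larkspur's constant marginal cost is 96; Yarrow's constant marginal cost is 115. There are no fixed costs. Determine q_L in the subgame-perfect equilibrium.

The follower Yarrow best-responds to any q_L: π_Y = (425 - Q)q_Y - 115q_Y.
Follower FOC: 310 - q_L - 2q_Y = 0, so q_Y(q_L) = (310 - q_L)/2.
Larkspur substitutes q_Y(q_L) into its own profit: π_L = q_L(425 - q_L - (310 - q_L)/2) - 96q_L = (270 - (1/2)q_L)q_L - 96q_L.
The leader's first-order condition 174 - q_L = 0 yields q_L = 174.
Then q_Y = (310 - 174)/2 = 68.

174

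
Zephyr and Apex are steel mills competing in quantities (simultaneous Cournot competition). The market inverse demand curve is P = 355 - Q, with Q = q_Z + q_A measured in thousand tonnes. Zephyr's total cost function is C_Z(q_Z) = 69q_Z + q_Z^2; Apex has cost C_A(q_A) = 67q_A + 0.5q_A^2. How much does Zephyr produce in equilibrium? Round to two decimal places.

Zephyr's profit: π_Z = (355 - Q)q_Z - (69q_Z + q_Z²). Setting ∂π_Z/∂q_Z = 0: 286 - 4q_Z - (q_A) = 0.
Apex's first-order condition: 288 - 3q_A - (q_Z) = 0.
Best responses: q_Z = (286 - q_A)/4, q_A = (288 - q_Z)/3.
Substituting one into the other gives q_Z = 570/11 and q_A = 866/11.

51.82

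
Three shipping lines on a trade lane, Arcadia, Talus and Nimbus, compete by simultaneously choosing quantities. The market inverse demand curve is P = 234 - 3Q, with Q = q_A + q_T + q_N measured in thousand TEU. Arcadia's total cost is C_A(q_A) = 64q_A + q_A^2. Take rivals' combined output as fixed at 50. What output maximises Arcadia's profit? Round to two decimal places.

2.50

With rivals' combined output fixed at 50, Arcadia's profit is π_A = (234 - 3·50 - 3q_A)q_A - (64q_A + q_A²) = (84 - 3q_A)q_A - (64q_A + q_A²).
∂π_A/∂q_A = 20 - 8q_A = 0, so q_A = 5/2.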